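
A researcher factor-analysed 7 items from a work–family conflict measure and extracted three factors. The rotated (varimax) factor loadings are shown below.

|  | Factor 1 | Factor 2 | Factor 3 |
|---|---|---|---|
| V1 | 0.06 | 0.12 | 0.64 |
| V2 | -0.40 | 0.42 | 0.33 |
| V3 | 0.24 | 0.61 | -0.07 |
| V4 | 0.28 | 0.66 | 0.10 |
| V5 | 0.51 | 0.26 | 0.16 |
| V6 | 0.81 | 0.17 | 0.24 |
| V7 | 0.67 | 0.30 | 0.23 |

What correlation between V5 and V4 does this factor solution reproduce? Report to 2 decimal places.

r̂ = Σ λ_i·λ_j across factors = (0.51)(0.28) + (0.26)(0.66) + (0.16)(0.10)
  = +0.1428 +0.1716 +0.0160 = 0.3304

0.33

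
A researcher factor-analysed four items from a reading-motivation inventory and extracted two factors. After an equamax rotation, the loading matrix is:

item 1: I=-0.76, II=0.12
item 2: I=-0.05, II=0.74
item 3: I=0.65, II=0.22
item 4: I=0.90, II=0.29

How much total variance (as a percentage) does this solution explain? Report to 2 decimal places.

62.68%

SS loadings by factor: 1.8126, 0.6945; total = 2.5071.
Total variance with 4 standardized items is 4, so the solution explains 2.5071/4 = 0.6268 = 62.68%.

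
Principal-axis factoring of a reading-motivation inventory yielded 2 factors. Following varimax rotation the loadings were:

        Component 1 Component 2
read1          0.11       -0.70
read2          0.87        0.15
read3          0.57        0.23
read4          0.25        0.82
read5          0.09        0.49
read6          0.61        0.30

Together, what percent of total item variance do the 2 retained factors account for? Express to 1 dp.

Communalities: 0.5021, 0.7794, 0.3778, 0.7349, 0.2482, 0.4621; Σh² = 3.1045.
Total variance with 6 standardized items is 6, so the solution explains 3.1045/6 = 0.5174 = 51.74%.

51.7%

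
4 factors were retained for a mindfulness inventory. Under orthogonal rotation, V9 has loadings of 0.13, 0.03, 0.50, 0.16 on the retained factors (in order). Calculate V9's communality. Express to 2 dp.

h² = 0.13² + 0.03² + 0.50² + 0.16² = 0.0169 + 0.0009 + 0.2500 + 0.0256 = 0.2934

0.29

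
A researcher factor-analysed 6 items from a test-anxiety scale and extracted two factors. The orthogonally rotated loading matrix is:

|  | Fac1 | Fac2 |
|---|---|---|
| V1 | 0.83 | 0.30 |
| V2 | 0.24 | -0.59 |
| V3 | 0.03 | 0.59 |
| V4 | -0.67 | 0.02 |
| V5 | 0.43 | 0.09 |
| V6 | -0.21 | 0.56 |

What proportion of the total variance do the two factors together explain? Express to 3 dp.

SS loadings by factor: 1.4253, 1.1083; total = 2.5336.
Total variance with 6 standardized items is 6, so the solution explains 2.5336/6 = 0.4223.

0.422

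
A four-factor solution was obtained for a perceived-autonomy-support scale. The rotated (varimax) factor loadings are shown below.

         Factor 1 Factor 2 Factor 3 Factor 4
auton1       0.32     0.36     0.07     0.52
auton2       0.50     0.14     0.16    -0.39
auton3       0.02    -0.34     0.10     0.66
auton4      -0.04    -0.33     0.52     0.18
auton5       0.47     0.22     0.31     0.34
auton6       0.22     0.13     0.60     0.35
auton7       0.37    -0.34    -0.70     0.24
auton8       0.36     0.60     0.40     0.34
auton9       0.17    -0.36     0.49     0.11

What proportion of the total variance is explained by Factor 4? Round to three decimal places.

SS loadings for Factor 4 = 0.52² + (-0.39)² + 0.66² + 0.18² + 0.34² + 0.35² + 0.24² + 0.34² + 0.11² = 1.3139
Proportion of variance = 1.3139 / 9 = 0.1460.

0.146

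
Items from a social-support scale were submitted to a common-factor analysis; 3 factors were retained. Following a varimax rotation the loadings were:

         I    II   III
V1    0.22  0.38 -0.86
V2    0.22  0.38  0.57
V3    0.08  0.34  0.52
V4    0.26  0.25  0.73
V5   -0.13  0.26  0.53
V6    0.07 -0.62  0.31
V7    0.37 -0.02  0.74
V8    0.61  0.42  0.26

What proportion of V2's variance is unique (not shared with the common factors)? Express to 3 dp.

0.482

h² = 0.22² + 0.38² + 0.57² = 0.0484 + 0.1444 + 0.3249 = 0.5177
Uniqueness u² = 1 − h² = 1 − 0.5177 = 0.4823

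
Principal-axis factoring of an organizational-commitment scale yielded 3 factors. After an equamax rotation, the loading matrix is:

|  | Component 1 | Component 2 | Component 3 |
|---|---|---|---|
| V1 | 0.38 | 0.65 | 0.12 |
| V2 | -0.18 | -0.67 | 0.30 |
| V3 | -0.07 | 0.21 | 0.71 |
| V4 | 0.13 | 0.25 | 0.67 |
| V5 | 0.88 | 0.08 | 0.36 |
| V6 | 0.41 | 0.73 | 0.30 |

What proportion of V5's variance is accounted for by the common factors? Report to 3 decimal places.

h² = 0.88² + 0.08² + 0.36² = 0.7744 + 0.0064 + 0.1296 = 0.9104

0.910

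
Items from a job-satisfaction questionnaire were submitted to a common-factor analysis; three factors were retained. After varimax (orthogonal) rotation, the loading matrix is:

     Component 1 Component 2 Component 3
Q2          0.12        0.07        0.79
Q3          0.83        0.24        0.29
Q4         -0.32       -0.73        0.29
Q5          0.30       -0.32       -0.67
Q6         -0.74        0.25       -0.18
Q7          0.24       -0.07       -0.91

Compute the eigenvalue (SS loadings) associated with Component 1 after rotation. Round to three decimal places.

SS loadings for Component 1 = 0.12² + 0.83² + (-0.32)² + 0.30² + (-0.74)² + 0.24² = 0.0144 + 0.6889 + 0.1024 + 0.0900 + 0.5476 + 0.0576 = 1.5009

1.501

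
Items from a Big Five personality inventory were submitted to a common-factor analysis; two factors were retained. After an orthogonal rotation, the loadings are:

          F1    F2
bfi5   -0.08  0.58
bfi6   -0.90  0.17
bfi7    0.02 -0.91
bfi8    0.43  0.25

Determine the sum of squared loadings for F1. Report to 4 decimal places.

1.0017

SS loadings for F1 = (-0.08)² + (-0.90)² + 0.02² + 0.43² = 0.0064 + 0.8100 + 0.0004 + 0.1849 = 1.0017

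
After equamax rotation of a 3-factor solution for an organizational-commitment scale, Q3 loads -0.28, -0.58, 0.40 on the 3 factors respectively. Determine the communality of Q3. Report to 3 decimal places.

h² = (-0.28)² + (-0.58)² + 0.40² = 0.0784 + 0.3364 + 0.1600 = 0.5748

0.575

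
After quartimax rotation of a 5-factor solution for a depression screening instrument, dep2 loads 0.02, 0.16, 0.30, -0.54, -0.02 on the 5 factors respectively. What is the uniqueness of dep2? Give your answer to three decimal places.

0.592

h² = 0.02² + 0.16² + 0.30² + (-0.54)² + (-0.02)² = 0.0004 + 0.0256 + 0.0900 + 0.2916 + 0.0004 = 0.4080
Uniqueness u² = 1 − h² = 1 − 0.4080 = 0.5920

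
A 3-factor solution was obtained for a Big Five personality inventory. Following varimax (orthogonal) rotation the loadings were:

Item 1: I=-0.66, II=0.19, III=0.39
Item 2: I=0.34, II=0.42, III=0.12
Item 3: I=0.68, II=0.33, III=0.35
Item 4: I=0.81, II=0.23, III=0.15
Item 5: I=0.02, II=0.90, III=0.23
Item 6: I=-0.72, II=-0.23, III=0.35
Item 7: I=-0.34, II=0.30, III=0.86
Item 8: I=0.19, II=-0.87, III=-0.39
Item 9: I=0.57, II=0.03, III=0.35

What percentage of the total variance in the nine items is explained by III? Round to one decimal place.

SS loadings for III = 0.39² + 0.12² + 0.35² + 0.15² + 0.23² + 0.35² + 0.86² + (-0.39)² + 0.35² = 1.5011
With 9 standardized items, total variance = 9. Proportion = 1.5011/9 = 0.1668 → 16.68%.

16.7%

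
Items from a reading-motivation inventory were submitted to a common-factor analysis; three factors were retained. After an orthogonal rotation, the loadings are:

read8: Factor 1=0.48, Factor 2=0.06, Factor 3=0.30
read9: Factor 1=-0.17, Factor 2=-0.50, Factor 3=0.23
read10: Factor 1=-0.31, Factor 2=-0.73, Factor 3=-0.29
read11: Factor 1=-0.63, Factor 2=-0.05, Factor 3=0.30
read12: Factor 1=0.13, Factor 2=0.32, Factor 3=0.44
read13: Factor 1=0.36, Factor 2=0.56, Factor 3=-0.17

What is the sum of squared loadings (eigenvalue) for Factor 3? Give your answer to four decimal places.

SS loadings for Factor 3 = 0.30² + 0.23² + (-0.29)² + 0.30² + 0.44² + (-0.17)² = 0.0900 + 0.0529 + 0.0841 + 0.0900 + 0.1936 + 0.0289 = 0.5395

0.5395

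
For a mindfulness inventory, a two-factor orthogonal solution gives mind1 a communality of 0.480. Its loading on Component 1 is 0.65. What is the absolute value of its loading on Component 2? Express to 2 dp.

0.24

Under orthogonal rotation h² = Σλ², so λ_Component 2² = h² − (0.4225) = 0.480 − 0.4225 = 0.0575.
|λ| = √0.0575 = 0.2398.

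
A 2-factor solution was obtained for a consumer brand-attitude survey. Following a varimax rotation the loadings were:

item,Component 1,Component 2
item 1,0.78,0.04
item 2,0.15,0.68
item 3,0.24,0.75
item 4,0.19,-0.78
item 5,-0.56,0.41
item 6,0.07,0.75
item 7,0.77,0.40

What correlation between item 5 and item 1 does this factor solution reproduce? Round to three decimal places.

-0.420

r̂ = Σ λ_i·λ_j across factors = (-0.56)(0.78) + (0.41)(0.04)
  = -0.4368 +0.0164 = -0.4204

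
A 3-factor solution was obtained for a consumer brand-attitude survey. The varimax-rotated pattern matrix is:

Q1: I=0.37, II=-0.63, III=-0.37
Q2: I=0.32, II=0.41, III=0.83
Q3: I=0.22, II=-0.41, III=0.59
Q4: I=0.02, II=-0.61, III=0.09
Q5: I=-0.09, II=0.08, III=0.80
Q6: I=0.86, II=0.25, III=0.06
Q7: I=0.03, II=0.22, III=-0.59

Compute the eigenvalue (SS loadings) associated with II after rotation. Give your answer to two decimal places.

1.22

SS loadings for II = (-0.63)² + 0.41² + (-0.41)² + (-0.61)² + 0.08² + 0.25² + 0.22² = 0.3969 + 0.1681 + 0.1681 + 0.3721 + 0.0064 + 0.0625 + 0.0484 = 1.2225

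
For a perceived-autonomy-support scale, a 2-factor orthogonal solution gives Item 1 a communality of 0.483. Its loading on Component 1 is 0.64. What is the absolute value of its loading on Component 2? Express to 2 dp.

0.27

Under orthogonal rotation h² = Σλ², so λ_Component 2² = h² − (0.4096) = 0.483 − 0.4096 = 0.0734.
|λ| = √0.0734 = 0.2709.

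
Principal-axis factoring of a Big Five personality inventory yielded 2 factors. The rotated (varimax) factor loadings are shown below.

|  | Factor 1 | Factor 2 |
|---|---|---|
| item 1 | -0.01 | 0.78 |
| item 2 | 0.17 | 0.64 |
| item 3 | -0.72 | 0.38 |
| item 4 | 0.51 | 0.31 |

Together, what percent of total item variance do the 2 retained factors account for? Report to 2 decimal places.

51.65%

SS loadings by factor: 0.8075, 1.2585; total = 2.0660.
Total variance with 4 standardized items is 4, so the solution explains 2.0660/4 = 0.5165 = 51.65%.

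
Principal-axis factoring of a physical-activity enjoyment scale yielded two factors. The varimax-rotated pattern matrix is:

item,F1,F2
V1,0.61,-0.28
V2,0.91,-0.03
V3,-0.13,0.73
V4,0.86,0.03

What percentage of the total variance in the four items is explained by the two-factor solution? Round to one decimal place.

64.2%

SS loadings by factor: 1.9567, 0.6131; total = 2.5698.
Total variance with 4 standardized items is 4, so the solution explains 2.5698/4 = 0.6424 = 64.24%.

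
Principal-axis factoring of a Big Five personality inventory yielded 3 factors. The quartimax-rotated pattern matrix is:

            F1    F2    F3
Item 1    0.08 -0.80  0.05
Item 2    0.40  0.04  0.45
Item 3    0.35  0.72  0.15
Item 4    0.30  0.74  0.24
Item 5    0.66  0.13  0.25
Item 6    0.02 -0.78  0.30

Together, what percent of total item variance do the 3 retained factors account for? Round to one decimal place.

59.8%

Communalities: 0.6489, 0.3641, 0.6634, 0.6952, 0.5150, 0.6988; Σh² = 3.5854.
Total variance with 6 standardized items is 6, so the solution explains 3.5854/6 = 0.5976 = 59.76%.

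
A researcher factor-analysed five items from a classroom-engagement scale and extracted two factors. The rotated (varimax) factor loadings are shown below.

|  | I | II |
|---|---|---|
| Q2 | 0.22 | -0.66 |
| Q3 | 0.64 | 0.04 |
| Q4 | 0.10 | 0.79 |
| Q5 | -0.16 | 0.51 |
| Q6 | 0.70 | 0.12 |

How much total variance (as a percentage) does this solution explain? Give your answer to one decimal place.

SS loadings by factor: 0.9836, 1.3358; total = 2.3194.
Total variance with 5 standardized items is 5, so the solution explains 2.3194/5 = 0.4639 = 46.39%.

46.4%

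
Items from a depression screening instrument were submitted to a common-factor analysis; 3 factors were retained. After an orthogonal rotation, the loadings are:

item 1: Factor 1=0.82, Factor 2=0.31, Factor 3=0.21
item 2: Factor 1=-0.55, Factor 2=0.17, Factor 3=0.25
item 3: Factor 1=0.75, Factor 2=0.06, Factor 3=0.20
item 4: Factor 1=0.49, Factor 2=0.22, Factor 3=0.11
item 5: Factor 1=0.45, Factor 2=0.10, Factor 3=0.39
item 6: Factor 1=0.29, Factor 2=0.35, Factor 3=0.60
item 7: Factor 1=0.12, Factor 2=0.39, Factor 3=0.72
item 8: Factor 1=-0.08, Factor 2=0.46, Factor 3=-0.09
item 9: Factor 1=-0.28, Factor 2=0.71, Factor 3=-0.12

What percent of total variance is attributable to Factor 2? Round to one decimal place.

SS loadings for Factor 2 = 0.31² + 0.17² + 0.06² + 0.22² + 0.10² + 0.35² + 0.39² + 0.46² + 0.71² = 1.1773
With 9 standardized items, total variance = 9. Proportion = 1.1773/9 = 0.1308 → 13.08%.

13.1%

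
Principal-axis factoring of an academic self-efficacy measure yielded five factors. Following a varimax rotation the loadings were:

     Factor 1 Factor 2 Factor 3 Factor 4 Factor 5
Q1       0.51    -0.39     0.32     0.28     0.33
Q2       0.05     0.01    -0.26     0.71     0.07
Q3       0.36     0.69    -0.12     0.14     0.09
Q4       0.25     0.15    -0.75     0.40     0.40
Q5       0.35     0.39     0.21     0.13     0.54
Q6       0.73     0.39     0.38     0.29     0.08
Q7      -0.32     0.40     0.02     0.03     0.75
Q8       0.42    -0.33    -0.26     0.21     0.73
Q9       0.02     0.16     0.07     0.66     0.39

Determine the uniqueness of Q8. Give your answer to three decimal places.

h² = 0.42² + (-0.33)² + (-0.26)² + 0.21² + 0.73² = 0.1764 + 0.1089 + 0.0676 + 0.0441 + 0.5329 = 0.9299
Uniqueness u² = 1 − h² = 1 − 0.9299 = 0.0701

0.070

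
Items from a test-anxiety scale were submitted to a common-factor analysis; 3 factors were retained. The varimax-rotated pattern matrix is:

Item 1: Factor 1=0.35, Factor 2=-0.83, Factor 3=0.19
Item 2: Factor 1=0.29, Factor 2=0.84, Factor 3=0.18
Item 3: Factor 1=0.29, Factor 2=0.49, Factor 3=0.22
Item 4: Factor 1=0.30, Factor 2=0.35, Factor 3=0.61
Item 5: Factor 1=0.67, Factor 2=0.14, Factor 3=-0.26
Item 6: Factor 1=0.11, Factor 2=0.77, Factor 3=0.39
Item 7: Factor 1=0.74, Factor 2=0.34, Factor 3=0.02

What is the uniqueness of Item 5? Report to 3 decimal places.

h² = 0.67² + 0.14² + (-0.26)² = 0.4489 + 0.0196 + 0.0676 = 0.5361
Uniqueness u² = 1 − h² = 1 − 0.5361 = 0.4639

0.464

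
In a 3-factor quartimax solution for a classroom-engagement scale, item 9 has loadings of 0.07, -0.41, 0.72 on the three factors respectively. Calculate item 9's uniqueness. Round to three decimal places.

h² = 0.07² + (-0.41)² + 0.72² = 0.0049 + 0.1681 + 0.5184 = 0.6914
Uniqueness u² = 1 − h² = 1 − 0.6914 = 0.3086

0.309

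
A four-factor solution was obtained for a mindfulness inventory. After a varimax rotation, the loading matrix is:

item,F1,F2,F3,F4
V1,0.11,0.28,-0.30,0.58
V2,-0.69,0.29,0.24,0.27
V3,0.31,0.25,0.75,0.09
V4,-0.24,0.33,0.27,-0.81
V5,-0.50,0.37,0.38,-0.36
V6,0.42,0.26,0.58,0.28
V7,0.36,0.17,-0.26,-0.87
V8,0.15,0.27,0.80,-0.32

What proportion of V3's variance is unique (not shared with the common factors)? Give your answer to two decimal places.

h² = 0.31² + 0.25² + 0.75² + 0.09² = 0.0961 + 0.0625 + 0.5625 + 0.0081 = 0.7292
Uniqueness u² = 1 − h² = 1 − 0.7292 = 0.2708

0.27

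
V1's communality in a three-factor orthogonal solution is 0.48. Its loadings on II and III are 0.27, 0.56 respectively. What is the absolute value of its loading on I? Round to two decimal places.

0.31

Under orthogonal rotation h² = Σλ², so λ_I² = h² − (0.3865) = 0.48 − 0.3865 = 0.0935.
|λ| = √0.0935 = 0.3058.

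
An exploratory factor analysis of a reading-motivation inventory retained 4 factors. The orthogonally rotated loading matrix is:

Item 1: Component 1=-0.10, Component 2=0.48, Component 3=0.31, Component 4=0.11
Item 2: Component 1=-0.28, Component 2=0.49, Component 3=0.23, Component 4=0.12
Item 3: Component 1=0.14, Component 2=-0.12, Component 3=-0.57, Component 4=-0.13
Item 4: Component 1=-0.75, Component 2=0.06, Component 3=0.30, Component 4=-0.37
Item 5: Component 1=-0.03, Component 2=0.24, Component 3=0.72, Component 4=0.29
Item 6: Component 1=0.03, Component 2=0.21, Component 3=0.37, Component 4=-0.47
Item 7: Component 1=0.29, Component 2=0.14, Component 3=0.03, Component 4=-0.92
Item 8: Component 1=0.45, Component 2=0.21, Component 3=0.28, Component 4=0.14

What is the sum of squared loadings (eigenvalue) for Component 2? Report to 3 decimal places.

SS loadings for Component 2 = 0.48² + 0.49² + (-0.12)² + 0.06² + 0.24² + 0.21² + 0.14² + 0.21² = 0.2304 + 0.2401 + 0.0144 + 0.0036 + 0.0576 + 0.0441 + 0.0196 + 0.0441 = 0.6539

0.654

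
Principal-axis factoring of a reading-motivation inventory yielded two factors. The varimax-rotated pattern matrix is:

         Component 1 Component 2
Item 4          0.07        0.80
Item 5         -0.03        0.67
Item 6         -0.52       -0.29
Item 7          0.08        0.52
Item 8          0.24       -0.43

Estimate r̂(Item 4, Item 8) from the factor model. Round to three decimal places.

r̂ = Σ λ_i·λ_j across factors = (0.07)(0.24) + (0.80)(-0.43)
  = +0.0168 -0.3440 = -0.3272

-0.327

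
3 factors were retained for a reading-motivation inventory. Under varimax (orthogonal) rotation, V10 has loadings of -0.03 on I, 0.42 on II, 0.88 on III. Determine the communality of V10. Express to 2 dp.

0.95

h² = (-0.03)² + 0.42² + 0.88² = 0.0009 + 0.1764 + 0.7744 = 0.9517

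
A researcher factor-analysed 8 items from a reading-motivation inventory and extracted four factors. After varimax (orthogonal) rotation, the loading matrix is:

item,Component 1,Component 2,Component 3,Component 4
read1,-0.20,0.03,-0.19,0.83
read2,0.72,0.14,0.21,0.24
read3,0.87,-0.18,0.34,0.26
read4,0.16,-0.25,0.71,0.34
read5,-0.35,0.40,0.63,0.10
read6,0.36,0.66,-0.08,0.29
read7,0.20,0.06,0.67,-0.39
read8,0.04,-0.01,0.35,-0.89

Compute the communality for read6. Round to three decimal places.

h² = 0.36² + 0.66² + (-0.08)² + 0.29² = 0.1296 + 0.4356 + 0.0064 + 0.0841 = 0.6557

0.656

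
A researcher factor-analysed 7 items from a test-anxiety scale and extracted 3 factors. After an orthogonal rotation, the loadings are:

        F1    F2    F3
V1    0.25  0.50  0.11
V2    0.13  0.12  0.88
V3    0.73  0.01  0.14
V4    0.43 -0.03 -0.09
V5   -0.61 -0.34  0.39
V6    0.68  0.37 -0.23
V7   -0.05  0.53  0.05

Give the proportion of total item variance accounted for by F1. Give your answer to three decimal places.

SS loadings for F1 = 0.25² + 0.13² + 0.73² + 0.43² + (-0.61)² + 0.68² + (-0.05)² = 1.6342
Proportion of variance = 1.6342 / 7 = 0.2335.

0.233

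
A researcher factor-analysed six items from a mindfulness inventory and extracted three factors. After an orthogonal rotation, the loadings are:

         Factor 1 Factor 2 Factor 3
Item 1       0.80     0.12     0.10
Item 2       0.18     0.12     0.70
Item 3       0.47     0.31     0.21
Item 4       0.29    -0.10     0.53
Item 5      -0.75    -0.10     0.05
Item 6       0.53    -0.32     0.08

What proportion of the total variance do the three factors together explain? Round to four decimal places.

0.4837

Communalities: 0.6644, 0.5368, 0.3611, 0.3750, 0.5750, 0.3897; Σh² = 2.9020.
Total variance with 6 standardized items is 6, so the solution explains 2.9020/6 = 0.4837.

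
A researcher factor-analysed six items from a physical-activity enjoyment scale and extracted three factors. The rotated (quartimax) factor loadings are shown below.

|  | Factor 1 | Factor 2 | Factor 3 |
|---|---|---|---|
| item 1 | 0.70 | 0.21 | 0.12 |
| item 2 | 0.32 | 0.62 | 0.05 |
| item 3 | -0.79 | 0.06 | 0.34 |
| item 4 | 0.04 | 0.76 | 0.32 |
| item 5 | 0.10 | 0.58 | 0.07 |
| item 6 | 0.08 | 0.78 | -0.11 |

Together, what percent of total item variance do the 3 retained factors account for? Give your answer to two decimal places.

57.35%

Communalities: 0.5485, 0.4893, 0.7433, 0.6816, 0.3513, 0.6269; Σh² = 3.4409.
Total variance with 6 standardized items is 6, so the solution explains 3.4409/6 = 0.5735 = 57.35%.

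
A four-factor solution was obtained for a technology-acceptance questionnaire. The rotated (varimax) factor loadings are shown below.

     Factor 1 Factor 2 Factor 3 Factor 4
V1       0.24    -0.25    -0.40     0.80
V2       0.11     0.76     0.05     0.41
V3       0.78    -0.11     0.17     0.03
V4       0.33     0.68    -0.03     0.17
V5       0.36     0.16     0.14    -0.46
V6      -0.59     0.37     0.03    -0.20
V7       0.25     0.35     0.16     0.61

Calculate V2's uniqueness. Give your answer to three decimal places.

h² = 0.11² + 0.76² + 0.05² + 0.41² = 0.0121 + 0.5776 + 0.0025 + 0.1681 = 0.7603
Uniqueness u² = 1 − h² = 1 − 0.7603 = 0.2397

0.240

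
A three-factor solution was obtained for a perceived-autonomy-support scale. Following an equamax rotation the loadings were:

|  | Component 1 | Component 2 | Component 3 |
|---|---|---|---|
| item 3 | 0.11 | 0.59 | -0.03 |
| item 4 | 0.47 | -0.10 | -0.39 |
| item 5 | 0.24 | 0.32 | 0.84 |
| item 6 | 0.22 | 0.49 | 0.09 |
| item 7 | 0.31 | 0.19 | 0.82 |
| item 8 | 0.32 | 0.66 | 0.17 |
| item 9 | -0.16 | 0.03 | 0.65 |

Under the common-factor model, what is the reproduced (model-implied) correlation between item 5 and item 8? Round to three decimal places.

r̂ = Σ λ_i·λ_j across factors = (0.24)(0.32) + (0.32)(0.66) + (0.84)(0.17)
  = +0.0768 +0.2112 +0.1428 = 0.4308

0.431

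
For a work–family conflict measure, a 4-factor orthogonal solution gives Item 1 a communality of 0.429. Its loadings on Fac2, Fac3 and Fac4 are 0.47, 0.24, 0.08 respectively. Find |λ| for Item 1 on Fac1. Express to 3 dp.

0.380

Under orthogonal rotation h² = Σλ², so λ_Fac1² = h² − (0.2849) = 0.429 − 0.2849 = 0.1441.
|λ| = √0.1441 = 0.3796.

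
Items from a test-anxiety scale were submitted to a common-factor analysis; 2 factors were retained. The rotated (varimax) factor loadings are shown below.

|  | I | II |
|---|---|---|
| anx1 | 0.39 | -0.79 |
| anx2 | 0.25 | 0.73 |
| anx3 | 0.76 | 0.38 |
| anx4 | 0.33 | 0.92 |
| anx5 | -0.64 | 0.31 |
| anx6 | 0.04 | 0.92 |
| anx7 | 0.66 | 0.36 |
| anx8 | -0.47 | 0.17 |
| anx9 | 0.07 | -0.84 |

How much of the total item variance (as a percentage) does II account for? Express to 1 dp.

SS loadings for II = (-0.79)² + 0.73² + 0.38² + 0.92² + 0.31² + 0.92² + 0.36² + 0.17² + (-0.84)² = 3.9544
With 9 standardized items, total variance = 9. Proportion = 3.9544/9 = 0.4394 → 43.94%.

43.9%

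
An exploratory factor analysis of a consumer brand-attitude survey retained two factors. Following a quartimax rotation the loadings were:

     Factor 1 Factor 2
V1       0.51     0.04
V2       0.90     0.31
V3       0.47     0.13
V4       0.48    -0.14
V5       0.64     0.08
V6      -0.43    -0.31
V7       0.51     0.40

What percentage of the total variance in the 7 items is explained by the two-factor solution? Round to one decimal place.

SS loadings by factor: 2.3760, 0.3967; total = 2.7727.
Total variance with 7 standardized items is 7, so the solution explains 2.7727/7 = 0.3961 = 39.61%.

39.6%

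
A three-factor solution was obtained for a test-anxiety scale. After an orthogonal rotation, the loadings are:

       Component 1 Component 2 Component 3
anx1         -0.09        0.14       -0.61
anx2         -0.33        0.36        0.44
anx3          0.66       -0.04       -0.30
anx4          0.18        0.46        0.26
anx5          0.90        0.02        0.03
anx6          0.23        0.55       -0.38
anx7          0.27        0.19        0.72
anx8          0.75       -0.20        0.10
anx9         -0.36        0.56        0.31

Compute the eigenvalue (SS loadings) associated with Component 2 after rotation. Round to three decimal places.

1.055

SS loadings for Component 2 = 0.14² + 0.36² + (-0.04)² + 0.46² + 0.02² + 0.55² + 0.19² + (-0.20)² + 0.56² = 0.0196 + 0.1296 + 0.0016 + 0.2116 + 0.0004 + 0.3025 + 0.0361 + 0.0400 + 0.3136 = 1.0550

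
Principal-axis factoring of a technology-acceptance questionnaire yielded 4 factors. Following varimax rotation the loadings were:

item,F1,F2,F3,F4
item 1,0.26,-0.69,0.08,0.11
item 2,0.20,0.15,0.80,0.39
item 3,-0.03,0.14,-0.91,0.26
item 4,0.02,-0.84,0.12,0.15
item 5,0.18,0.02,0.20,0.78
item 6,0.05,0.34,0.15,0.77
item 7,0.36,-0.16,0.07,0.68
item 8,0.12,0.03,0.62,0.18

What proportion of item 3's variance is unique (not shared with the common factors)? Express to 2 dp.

0.08

h² = (-0.03)² + 0.14² + (-0.91)² + 0.26² = 0.0009 + 0.0196 + 0.8281 + 0.0676 = 0.9162
Uniqueness u² = 1 − h² = 1 − 0.9162 = 0.0838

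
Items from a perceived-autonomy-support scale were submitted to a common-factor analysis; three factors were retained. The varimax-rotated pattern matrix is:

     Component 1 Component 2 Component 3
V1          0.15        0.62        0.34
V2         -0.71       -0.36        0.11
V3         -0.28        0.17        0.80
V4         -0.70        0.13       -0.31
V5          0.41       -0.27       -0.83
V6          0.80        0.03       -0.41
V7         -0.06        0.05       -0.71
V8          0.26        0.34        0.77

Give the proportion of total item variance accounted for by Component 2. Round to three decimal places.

0.094

SS loadings for Component 2 = 0.62² + (-0.36)² + 0.17² + 0.13² + (-0.27)² + 0.03² + 0.05² + 0.34² = 0.7517
Proportion of variance = 0.7517 / 8 = 0.0940.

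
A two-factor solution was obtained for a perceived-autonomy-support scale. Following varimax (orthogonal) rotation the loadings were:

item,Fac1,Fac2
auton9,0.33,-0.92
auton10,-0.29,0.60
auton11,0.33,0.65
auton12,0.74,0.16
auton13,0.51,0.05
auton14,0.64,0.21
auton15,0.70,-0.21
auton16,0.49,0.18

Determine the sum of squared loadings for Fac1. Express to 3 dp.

SS loadings for Fac1 = 0.33² + (-0.29)² + 0.33² + 0.74² + 0.51² + 0.64² + 0.70² + 0.49² = 0.1089 + 0.0841 + 0.1089 + 0.5476 + 0.2601 + 0.4096 + 0.4900 + 0.2401 = 2.2493

2.249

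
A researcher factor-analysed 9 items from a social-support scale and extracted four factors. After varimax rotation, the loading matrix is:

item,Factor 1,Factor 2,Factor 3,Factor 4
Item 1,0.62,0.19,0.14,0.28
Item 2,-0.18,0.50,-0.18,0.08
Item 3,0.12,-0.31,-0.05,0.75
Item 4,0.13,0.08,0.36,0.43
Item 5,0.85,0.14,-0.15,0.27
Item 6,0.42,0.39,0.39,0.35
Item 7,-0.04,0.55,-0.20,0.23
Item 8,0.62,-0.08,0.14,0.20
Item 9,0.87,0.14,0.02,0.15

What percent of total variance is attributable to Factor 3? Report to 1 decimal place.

SS loadings for Factor 3 = 0.14² + (-0.18)² + (-0.05)² + 0.36² + (-0.15)² + 0.39² + (-0.20)² + 0.14² + 0.02² = 0.4187
With 9 standardized items, total variance = 9. Proportion = 0.4187/9 = 0.0465 → 4.65%.

4.7%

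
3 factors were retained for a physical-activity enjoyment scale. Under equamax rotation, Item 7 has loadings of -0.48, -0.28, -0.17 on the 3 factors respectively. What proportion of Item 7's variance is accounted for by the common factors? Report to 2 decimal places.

h² = (-0.48)² + (-0.28)² + (-0.17)² = 0.2304 + 0.0784 + 0.0289 = 0.3377

0.34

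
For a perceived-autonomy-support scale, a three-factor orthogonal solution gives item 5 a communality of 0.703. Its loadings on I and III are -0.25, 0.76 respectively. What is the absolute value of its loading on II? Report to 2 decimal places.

Under orthogonal rotation h² = Σλ², so λ_II² = h² − (0.6401) = 0.703 − 0.6401 = 0.0629.
|λ| = √0.0629 = 0.2508.

0.25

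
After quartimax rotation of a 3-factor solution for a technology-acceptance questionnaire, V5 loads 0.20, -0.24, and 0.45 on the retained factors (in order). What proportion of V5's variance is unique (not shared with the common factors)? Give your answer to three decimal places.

h² = 0.20² + (-0.24)² + 0.45² = 0.0400 + 0.0576 + 0.2025 = 0.3001
Uniqueness u² = 1 − h² = 1 − 0.3001 = 0.6999

0.700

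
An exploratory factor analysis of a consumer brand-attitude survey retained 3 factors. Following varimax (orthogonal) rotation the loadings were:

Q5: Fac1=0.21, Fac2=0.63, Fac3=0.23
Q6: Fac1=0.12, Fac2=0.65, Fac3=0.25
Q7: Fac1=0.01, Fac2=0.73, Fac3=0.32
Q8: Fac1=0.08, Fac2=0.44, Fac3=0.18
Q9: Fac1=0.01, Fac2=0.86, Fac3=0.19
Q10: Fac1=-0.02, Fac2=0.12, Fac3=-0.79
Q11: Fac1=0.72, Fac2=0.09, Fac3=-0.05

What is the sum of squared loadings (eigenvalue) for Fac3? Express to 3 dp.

SS loadings for Fac3 = 0.23² + 0.25² + 0.32² + 0.18² + 0.19² + (-0.79)² + (-0.05)² = 0.0529 + 0.0625 + 0.1024 + 0.0324 + 0.0361 + 0.6241 + 0.0025 = 0.9129

0.913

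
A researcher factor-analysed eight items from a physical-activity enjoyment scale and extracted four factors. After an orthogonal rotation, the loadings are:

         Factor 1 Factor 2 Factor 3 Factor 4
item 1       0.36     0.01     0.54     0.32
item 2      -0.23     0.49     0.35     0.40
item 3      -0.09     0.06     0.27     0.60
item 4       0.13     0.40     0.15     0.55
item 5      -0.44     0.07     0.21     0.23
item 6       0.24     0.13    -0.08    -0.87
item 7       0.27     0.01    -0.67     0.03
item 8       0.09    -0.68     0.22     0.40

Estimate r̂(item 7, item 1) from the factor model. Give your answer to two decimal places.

-0.25

r̂ = Σ λ_i·λ_j across factors = (0.27)(0.36) + (0.01)(0.01) + (-0.67)(0.54) + (0.03)(0.32)
  = +0.0972 +0.0001 -0.3618 +0.0096 = -0.2549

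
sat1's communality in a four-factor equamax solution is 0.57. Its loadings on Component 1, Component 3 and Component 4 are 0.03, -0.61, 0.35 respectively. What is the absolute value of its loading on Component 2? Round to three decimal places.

0.273

Under orthogonal rotation h² = Σλ², so λ_Component 2² = h² − (0.4955) = 0.57 − 0.4955 = 0.0745.
|λ| = √0.0745 = 0.2729.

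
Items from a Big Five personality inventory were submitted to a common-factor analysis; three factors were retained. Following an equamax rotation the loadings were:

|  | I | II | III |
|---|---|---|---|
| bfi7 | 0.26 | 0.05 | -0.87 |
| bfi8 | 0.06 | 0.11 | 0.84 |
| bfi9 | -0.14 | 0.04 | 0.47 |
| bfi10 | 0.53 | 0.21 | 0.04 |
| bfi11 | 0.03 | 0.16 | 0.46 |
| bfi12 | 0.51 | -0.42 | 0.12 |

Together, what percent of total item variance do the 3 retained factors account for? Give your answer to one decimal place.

SS loadings by factor: 0.6327, 0.2623, 1.9110; total = 2.8060.
Total variance with 6 standardized items is 6, so the solution explains 2.8060/6 = 0.4677 = 46.77%.

46.8%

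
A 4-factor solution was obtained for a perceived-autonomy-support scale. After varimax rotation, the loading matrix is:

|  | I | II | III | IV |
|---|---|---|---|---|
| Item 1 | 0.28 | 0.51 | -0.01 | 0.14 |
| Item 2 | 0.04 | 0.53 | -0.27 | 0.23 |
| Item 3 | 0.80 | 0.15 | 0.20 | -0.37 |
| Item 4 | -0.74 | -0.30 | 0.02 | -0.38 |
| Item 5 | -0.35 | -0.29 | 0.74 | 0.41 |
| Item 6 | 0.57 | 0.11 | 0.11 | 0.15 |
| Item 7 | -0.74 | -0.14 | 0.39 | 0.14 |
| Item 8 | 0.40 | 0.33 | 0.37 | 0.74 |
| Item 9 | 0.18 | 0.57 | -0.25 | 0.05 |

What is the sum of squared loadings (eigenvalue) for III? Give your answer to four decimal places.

1.0246

SS loadings for III = (-0.01)² + (-0.27)² + 0.20² + 0.02² + 0.74² + 0.11² + 0.39² + 0.37² + (-0.25)² = 0.0001 + 0.0729 + 0.0400 + 0.0004 + 0.5476 + 0.0121 + 0.1521 + 0.1369 + 0.0625 = 1.0246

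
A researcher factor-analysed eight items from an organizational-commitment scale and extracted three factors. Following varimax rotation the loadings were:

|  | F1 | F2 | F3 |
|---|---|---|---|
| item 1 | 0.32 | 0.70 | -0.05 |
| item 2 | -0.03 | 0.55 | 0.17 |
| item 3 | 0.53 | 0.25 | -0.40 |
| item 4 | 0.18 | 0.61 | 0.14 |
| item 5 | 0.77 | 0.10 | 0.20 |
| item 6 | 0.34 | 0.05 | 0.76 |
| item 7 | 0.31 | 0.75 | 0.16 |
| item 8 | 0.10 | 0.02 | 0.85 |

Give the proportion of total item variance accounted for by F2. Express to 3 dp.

SS loadings for F2 = 0.70² + 0.55² + 0.25² + 0.61² + 0.10² + 0.05² + 0.75² + 0.02² = 1.8025
Proportion of variance = 1.8025 / 8 = 0.2253.

0.225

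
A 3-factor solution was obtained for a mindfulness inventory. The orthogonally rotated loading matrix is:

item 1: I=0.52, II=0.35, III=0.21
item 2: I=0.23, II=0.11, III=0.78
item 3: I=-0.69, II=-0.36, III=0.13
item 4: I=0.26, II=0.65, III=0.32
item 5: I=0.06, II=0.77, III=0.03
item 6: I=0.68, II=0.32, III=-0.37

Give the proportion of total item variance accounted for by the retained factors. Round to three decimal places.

SS loadings by factor: 1.3330, 1.3820, 0.9096; total = 3.6246.
Total variance with 6 standardized items is 6, so the solution explains 3.6246/6 = 0.6041.

0.604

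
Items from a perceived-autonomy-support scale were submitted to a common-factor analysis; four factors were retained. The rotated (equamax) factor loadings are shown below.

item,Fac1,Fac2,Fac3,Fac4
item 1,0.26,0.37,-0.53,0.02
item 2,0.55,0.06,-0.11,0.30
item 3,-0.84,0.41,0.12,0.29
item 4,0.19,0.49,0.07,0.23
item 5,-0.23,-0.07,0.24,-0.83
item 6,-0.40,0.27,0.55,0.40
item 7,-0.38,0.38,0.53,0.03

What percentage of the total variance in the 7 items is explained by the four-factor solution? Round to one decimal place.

61.0%

Communalities: 0.4858, 0.4082, 0.9722, 0.3340, 0.8043, 0.6954, 0.5706; Σh² = 4.2705.
Total variance with 7 standardized items is 7, so the solution explains 4.2705/7 = 0.6101 = 61.01%.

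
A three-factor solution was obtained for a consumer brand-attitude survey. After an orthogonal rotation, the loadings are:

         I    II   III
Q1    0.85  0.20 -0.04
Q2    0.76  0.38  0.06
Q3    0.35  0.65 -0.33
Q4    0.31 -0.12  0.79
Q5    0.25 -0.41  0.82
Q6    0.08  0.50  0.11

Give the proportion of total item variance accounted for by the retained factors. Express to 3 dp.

Communalities: 0.7641, 0.7256, 0.6539, 0.7346, 0.9030, 0.2685; Σh² = 4.0497.
Total variance with 6 standardized items is 6, so the solution explains 4.0497/6 = 0.6749.

0.675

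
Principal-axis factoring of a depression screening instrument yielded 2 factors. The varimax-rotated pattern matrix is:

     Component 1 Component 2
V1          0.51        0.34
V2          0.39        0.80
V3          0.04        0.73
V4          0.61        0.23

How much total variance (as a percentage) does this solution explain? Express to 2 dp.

SS loadings by factor: 0.7859, 1.3414; total = 2.1273.
Total variance with 4 standardized items is 4, so the solution explains 2.1273/4 = 0.5318 = 53.18%.

53.18%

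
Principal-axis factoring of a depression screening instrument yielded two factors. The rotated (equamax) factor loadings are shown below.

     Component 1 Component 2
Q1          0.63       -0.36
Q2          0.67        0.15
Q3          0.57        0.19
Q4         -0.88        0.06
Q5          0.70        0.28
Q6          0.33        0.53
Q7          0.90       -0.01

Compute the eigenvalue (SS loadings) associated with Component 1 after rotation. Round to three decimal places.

SS loadings for Component 1 = 0.63² + 0.67² + 0.57² + (-0.88)² + 0.70² + 0.33² + 0.90² = 0.3969 + 0.4489 + 0.3249 + 0.7744 + 0.4900 + 0.1089 + 0.8100 = 3.3540

3.354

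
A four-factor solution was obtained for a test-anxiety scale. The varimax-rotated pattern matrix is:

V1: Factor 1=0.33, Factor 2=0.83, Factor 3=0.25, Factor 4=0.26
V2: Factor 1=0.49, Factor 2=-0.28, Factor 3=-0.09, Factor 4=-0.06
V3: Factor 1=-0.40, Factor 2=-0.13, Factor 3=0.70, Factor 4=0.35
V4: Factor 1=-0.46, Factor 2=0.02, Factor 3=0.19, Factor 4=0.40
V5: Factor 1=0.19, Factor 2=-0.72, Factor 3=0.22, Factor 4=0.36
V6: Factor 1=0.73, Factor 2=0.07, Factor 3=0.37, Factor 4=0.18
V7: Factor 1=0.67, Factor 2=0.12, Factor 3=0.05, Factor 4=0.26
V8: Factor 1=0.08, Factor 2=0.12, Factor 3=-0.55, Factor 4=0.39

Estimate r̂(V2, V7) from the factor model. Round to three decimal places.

r̂ = Σ λ_i·λ_j across factors = (0.49)(0.67) + (-0.28)(0.12) + (-0.09)(0.05) + (-0.06)(0.26)
  = +0.3283 -0.0336 -0.0045 -0.0156 = 0.2746

0.275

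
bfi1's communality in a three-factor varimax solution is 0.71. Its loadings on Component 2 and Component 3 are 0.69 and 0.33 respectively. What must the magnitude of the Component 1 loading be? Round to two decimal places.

0.35

Under orthogonal rotation h² = Σλ², so λ_Component 1² = h² − (0.5850) = 0.71 − 0.5850 = 0.1250.
|λ| = √0.1250 = 0.3536.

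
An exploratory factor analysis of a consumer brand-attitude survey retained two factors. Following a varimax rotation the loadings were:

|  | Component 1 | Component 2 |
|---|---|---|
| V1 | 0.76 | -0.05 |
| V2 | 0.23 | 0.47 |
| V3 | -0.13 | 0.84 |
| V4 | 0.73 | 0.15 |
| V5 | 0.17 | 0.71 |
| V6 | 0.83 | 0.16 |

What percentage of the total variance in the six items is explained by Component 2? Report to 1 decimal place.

SS loadings for Component 2 = (-0.05)² + 0.47² + 0.84² + 0.15² + 0.71² + 0.16² = 1.4812
With 6 standardized items, total variance = 6. Proportion = 1.4812/6 = 0.2469 → 24.69%.

24.7%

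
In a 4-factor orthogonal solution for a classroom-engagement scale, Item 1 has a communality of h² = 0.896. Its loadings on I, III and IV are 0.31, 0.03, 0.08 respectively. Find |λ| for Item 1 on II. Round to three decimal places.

Under orthogonal rotation h² = Σλ², so λ_II² = h² − (0.1034) = 0.896 − 0.1034 = 0.7926.
|λ| = √0.7926 = 0.8903.

0.890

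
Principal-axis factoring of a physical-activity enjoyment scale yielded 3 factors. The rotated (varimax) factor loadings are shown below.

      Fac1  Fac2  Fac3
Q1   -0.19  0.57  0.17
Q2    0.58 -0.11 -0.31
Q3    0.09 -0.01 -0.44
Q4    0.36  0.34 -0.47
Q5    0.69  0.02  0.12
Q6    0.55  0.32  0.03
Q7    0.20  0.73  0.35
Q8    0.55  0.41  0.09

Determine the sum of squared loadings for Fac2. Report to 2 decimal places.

SS loadings for Fac2 = 0.57² + (-0.11)² + (-0.01)² + 0.34² + 0.02² + 0.32² + 0.73² + 0.41² = 0.3249 + 0.0121 + 0.0001 + 0.1156 + 0.0004 + 0.1024 + 0.5329 + 0.1681 = 1.2565

1.26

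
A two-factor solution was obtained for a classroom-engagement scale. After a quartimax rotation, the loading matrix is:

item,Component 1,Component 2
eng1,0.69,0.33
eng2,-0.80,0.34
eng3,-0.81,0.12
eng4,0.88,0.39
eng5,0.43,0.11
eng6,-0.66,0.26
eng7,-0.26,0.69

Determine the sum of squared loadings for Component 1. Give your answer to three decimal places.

3.235

SS loadings for Component 1 = 0.69² + (-0.80)² + (-0.81)² + 0.88² + 0.43² + (-0.66)² + (-0.26)² = 0.4761 + 0.6400 + 0.6561 + 0.7744 + 0.1849 + 0.4356 + 0.0676 = 3.2347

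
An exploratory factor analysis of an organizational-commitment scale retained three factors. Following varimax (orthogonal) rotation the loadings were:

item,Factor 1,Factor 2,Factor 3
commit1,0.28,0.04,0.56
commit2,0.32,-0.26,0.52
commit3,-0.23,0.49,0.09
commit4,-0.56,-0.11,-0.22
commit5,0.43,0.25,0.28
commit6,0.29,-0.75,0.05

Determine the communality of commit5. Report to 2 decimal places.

0.33

h² = 0.43² + 0.25² + 0.28² = 0.1849 + 0.0625 + 0.0784 = 0.3258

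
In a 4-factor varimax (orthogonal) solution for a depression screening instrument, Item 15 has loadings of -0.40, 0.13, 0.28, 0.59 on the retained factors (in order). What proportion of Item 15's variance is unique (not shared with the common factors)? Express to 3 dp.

0.397

h² = (-0.40)² + 0.13² + 0.28² + 0.59² = 0.1600 + 0.0169 + 0.0784 + 0.3481 = 0.6034
Uniqueness u² = 1 − h² = 1 − 0.6034 = 0.3966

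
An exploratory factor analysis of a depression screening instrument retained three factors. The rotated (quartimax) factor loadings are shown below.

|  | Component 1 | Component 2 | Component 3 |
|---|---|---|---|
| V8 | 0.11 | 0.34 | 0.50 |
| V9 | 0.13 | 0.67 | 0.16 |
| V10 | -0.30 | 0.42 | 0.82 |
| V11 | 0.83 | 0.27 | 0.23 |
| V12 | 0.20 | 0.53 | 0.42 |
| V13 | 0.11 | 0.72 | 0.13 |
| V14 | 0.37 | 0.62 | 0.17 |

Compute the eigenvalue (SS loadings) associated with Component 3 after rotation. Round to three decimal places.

1.223

SS loadings for Component 3 = 0.50² + 0.16² + 0.82² + 0.23² + 0.42² + 0.13² + 0.17² = 0.2500 + 0.0256 + 0.6724 + 0.0529 + 0.1764 + 0.0169 + 0.0289 = 1.2231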